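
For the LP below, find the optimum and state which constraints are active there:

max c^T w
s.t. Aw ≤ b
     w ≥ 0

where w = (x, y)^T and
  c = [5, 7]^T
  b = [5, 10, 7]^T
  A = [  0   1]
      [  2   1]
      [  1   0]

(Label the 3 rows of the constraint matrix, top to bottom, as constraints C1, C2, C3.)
Optimal: x = 2.5, y = 5
Slack at optimum:
  C1: slack = 0 (binding)
  C2: slack = 0 (binding)
  C3: slack = 4.5
  x ≥ 0: x = 2.5
  y ≥ 0: y = 5
Binding constraints: C1, C2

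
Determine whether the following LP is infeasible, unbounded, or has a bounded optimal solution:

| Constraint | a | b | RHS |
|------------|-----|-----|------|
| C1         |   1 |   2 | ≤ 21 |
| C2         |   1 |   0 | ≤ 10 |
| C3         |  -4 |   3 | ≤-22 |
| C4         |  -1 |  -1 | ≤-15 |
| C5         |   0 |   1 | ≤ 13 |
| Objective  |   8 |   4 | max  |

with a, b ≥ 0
The point (10, 5.5) satisfies every constraint, so the LP is feasible; the constraints give a ≤ 10 and b ≤ 13, which with a, b ≥ 0 keep the feasible region inside a bounded box. A feasible, bounded LP attains a finite optimum at a vertex.

The LP has an optimal solution: (10, 5.5) with z = 102.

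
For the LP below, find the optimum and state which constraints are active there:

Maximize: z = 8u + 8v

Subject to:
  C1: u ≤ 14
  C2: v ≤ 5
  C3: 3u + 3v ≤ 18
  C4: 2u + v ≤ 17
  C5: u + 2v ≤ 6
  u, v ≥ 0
Optimal: u = 6, v = 0
Slack at optimum:
  C1: slack = 8
  C2: slack = 5
  C3: slack = 0 (binding)
  C4: slack = 5
  C5: slack = 0 (binding)
  u ≥ 0: u = 6
  v ≥ 0: v = 0 (binding)
Binding constraints: C3, C5, v ≥ 0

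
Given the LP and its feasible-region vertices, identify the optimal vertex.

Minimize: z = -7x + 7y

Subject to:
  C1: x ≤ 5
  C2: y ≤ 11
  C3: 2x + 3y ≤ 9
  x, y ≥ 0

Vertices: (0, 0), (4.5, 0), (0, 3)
Evaluating z = -7x + 7y at each vertex:
  (0, 0): z = 0
  (4.5, 0): z = -31.5
  (0, 3): z = 21

The smallest value is z = -31.5, attained at (4.5, 0).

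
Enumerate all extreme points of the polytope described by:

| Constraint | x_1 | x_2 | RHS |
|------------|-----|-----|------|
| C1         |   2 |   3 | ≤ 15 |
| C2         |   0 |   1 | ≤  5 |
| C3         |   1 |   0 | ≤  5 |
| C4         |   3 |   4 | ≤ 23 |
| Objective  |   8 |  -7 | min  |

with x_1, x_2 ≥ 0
Each vertex is the intersection of two constraint boundaries that also satisfies all remaining constraints:
  x_1 = 0 and x_2 = 0 → (0, 0)
  x_1 = 5 and x_2 = 0 → (5, 0)
  2x_1 + 3x_2 = 15 and x_1 = 5 → (5, 1.667)
  2x_1 + 3x_2 = 15 and x_2 = 5 → (0, 5)

Vertices: (0, 0), (5, 0), (5, 1.667), (0, 5)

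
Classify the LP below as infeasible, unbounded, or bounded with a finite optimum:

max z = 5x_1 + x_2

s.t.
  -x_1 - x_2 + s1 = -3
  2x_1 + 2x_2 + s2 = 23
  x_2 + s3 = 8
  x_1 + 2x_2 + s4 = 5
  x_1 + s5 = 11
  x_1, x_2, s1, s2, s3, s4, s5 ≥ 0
The point (5, 0) satisfies every constraint, so the LP is feasible; the constraints give x_1 ≤ 11 and x_2 ≤ 8, which with x_1, x_2 ≥ 0 keep the feasible region inside a bounded box. A feasible, bounded LP attains a finite optimum at a vertex.

Evaluating z = 5x_1 + x_2 at each vertex:
  (3, 0): z = 15
  (5, 0): z = 25
  (1, 2): z = 7

The LP has an optimal solution: (5, 0) with z = 25.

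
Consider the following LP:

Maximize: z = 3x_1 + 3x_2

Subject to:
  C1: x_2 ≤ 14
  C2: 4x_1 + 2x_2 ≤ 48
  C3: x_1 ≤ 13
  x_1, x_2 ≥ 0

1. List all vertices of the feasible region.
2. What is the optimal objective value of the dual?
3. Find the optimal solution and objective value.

1. (0, 0), (12, 0), (5, 14), (0, 14)
2. 57 (by strong duality, equal to the primal optimum)
3. x_1 = 5, x_2 = 14, z = 57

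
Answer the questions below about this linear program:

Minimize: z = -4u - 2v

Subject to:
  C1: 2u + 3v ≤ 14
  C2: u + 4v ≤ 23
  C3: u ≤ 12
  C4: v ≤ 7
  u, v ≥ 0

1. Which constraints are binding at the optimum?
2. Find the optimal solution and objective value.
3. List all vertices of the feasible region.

1. C1, v ≥ 0
2. u = 7, v = 0, z = -28
3. (0, 0), (7, 0), (0, 4.667)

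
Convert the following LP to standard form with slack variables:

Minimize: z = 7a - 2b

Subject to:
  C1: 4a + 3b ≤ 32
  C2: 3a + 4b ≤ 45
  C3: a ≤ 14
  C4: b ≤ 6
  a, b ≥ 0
min z = 7a - 2b

s.t.
  4a + 3b + s1 = 32
  3a + 4b + s2 = 45
  a + s3 = 14
  b + s4 = 6
  a, b, s1, s2, s3, s4 ≥ 0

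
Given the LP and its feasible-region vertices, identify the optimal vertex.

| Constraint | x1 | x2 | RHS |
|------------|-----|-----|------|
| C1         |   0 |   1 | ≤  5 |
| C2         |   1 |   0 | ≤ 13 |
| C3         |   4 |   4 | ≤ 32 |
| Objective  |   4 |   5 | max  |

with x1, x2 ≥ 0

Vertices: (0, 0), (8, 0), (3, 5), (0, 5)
Evaluating z = 4x1 + 5x2 at each vertex:
  (0, 0): z = 0
  (8, 0): z = 32
  (3, 5): z = 37
  (0, 5): z = 25

The largest value is z = 37, attained at (3, 5).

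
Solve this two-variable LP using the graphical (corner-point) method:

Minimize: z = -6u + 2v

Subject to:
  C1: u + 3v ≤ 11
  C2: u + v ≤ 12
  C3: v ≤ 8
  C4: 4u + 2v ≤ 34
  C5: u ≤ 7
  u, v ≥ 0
u = 7, v = 0, z = -42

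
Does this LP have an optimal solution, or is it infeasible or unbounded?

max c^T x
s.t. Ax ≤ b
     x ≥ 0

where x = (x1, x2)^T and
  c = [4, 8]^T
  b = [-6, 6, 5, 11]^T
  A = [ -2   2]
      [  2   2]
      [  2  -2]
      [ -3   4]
One constraint requires 2x1 - 2x2 ≤ 5, while the constraint -2x1 + 2x2 ≤ -6 is equivalent to 2x1 - 2x2 ≥ 6. Together they would need 6 ≤ 2x1 - 2x2 ≤ 5, which is impossible since 6 > 5. No point satisfies all constraints.

Infeasible: no point satisfies all constraints simultaneously.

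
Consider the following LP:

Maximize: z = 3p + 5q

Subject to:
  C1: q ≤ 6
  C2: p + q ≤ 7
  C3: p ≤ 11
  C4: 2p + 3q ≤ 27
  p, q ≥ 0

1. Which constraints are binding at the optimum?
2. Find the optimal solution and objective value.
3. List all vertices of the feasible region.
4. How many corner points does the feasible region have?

1. C1, C2
2. p = 1, q = 6, z = 33
3. (0, 0), (7, 0), (1, 6), (0, 6)
4. 4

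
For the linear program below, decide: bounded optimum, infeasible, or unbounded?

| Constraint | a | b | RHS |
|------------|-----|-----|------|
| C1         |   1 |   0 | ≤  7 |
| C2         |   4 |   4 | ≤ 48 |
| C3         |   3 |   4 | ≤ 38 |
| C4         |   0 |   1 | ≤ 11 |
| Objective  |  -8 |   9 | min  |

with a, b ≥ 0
The point (7, 0) satisfies every constraint, so the LP is feasible; the constraints give a ≤ 7 and b ≤ 11, which with a, b ≥ 0 keep the feasible region inside a bounded box. A feasible, bounded LP attains a finite optimum at a vertex.

Feasible with finite optimum z* = -56 at (7, 0).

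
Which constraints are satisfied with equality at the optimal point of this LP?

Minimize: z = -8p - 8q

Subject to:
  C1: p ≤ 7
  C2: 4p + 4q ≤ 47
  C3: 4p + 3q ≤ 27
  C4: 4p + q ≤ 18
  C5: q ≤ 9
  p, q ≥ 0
Optimal: p = 0, q = 9
Binding: C3, C5, p ≥ 0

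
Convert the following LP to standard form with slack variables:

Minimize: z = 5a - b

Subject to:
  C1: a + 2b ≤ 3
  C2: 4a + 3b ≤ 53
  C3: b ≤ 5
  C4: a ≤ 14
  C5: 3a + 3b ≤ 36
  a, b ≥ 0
min z = 5a - b

s.t.
  a + 2b + s1 = 3
  4a + 3b + s2 = 53
  b + s3 = 5
  a + s4 = 14
  3a + 3b + s5 = 36
  a, b, s1, s2, s3, s4, s5 ≥ 0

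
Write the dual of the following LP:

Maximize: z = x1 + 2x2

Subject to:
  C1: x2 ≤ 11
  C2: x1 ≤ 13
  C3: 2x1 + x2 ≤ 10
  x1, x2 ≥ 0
Minimize: z = 11y1 + 13y2 + 10y3

Subject to:
  C1: -y2 - 2y3 ≤ -1
  C2: -y1 - y3 ≤ -2
  y1, y2, y3 ≥ 0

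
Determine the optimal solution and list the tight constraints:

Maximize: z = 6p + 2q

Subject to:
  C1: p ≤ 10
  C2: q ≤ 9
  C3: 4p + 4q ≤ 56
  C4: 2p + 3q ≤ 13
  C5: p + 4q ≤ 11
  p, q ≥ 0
Optimal: p = 6.5, q = 0
Slack at optimum:
  C1: slack = 3.5
  C2: slack = 9
  C3: slack = 30
  C4: slack = 0 (binding)
  C5: slack = 4.5
  p ≥ 0: p = 6.5
  q ≥ 0: q = 0 (binding)
Binding constraints: C4, q ≥ 0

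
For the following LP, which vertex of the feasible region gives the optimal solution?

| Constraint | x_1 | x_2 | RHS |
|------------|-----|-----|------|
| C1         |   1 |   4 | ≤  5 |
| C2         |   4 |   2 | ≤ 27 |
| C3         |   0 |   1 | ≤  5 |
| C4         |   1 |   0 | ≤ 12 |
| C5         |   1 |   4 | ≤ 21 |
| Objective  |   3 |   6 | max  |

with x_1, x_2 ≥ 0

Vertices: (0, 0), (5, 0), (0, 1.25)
(5, 0) with z = 15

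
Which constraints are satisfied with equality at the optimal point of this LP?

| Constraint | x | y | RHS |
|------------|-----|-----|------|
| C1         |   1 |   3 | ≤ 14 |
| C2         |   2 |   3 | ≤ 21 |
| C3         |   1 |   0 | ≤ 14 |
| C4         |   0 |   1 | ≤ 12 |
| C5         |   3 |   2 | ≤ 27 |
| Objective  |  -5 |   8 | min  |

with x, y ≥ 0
Optimal: x = 9, y = 0
Slack at optimum:
  C1: slack = 5
  C2: slack = 3
  C3: slack = 5
  C4: slack = 12
  C5: slack = 0 (binding)
  x ≥ 0: x = 9
  y ≥ 0: y = 0 (binding)
Binding constraints: C5, y ≥ 0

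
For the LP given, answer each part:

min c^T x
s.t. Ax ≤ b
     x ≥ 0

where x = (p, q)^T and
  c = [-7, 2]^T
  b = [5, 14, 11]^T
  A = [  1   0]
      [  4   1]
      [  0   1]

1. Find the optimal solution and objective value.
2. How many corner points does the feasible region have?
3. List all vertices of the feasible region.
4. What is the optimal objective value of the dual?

1. p = 3.5, q = 0, z = -24.5
2. 4
3. (0, 0), (3.5, 0), (0.75, 11), (0, 11)
4. -24.5 (by strong duality, equal to the primal optimum)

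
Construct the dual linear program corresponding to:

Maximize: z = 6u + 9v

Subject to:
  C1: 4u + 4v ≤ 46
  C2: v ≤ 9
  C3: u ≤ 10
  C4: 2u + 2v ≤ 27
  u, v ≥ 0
Minimize: z = 46y1 + 9y2 + 10y3 + 27y4

Subject to:
  C1: -4y1 - y3 - 2y4 ≤ -6
  C2: -4y1 - y2 - 2y4 ≤ -9
  y1, y2, y3, y4 ≥ 0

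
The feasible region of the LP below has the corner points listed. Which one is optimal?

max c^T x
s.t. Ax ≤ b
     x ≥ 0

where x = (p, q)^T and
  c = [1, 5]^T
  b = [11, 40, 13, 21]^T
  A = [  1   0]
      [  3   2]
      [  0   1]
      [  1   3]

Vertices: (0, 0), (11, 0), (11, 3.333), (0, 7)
Evaluating z = p + 5q at each vertex:
  (0, 0): z = 0
  (11, 0): z = 11
  (11, 3.333): z = 27.67
  (0, 7): z = 35

The largest value is z = 35, attained at (0, 7).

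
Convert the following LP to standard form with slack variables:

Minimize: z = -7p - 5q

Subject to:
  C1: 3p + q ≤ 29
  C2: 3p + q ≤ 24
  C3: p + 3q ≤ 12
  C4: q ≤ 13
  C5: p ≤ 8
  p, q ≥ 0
min z = -7p - 5q

s.t.
  3p + q + s1 = 29
  3p + q + s2 = 24
  p + 3q + s3 = 12
  q + s4 = 13
  p + s5 = 8
  p, q, s1, s2, s3, s4, s5 ≥ 0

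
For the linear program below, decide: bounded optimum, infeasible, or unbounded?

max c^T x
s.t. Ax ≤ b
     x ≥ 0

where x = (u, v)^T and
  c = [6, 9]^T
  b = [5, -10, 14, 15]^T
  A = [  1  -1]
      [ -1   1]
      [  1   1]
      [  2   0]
One constraint requires u - v ≤ 5, while the constraint -u + v ≤ -10 is equivalent to u - v ≥ 10. Together they would need 10 ≤ u - v ≤ 5, which is impossible since 10 > 5. No point satisfies all constraints.

The feasible region is empty; the LP is infeasible.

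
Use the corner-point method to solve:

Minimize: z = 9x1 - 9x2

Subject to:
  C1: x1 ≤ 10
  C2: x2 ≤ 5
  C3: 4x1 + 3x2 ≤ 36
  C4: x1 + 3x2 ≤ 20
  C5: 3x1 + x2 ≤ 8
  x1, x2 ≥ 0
Each vertex is the intersection of two constraint boundaries that also satisfies all remaining constraints:
  x1 = 0 and x2 = 0 → (0, 0)
  3x1 + x2 = 8 and x2 = 0 → (2.667, 0)
  x2 = 5 and 3x1 + x2 = 8 → (1, 5)
  x2 = 5 and x1 = 0 → (0, 5)

Evaluating z = 9x1 - 9x2 at each vertex:
  (0, 0): z = 0
  (2.667, 0): z = 24
  (1, 5): z = -36
  (0, 5): z = -45

The minimum is at (0, 5) with z = -45.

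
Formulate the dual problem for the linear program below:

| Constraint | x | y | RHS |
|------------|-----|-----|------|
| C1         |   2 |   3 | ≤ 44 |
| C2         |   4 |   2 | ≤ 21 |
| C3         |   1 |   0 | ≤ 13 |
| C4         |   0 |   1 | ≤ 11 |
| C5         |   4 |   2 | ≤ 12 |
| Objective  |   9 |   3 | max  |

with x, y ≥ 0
Minimize: z = 44y1 + 21y2 + 13y3 + 11y4 + 12y5

Subject to:
  C1: -2y1 - 4y2 - y3 - 4y5 ≤ -9
  C2: -3y1 - 2y2 - y4 - 2y5 ≤ -3
  y1, y2, y3, y4, y5 ≥ 0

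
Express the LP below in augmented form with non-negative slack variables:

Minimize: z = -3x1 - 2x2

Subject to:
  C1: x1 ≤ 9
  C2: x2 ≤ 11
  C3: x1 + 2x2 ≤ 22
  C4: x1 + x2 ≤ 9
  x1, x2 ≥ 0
min z = -3x1 - 2x2

s.t.
  x1 + s1 = 9
  x2 + s2 = 11
  x1 + 2x2 + s3 = 22
  x1 + x2 + s4 = 9
  x1, x2, s1, s2, s3, s4 ≥ 0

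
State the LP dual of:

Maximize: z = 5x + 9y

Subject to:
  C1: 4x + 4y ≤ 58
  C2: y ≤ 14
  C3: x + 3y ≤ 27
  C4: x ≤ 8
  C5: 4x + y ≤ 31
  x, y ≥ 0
Minimize: z = 58y1 + 14y2 + 27y3 + 8y4 + 31y5

Subject to:
  C1: -4y1 - y3 - y4 - 4y5 ≤ -5
  C2: -4y1 - y2 - 3y3 - y5 ≤ -9
  y1, y2, y3, y4, y5 ≥ 0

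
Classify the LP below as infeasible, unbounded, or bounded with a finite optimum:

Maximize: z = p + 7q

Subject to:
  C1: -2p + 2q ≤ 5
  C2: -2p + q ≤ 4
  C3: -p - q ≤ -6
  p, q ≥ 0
Feasible point: (2, 4) satisfies every constraint, so the LP is feasible.
Direction d = (1, 0): for each constraint row a, a·d ≤ 0 —
  (-2)(1) + (2)(0) = -2 ≤ 0
  (-2)(1) + (1)(0) = -2 ≤ 0
  (-1)(1) + (-1)(0) = -1 ≤ 0
and d ≥ 0, so (2, 4) + t·d stays feasible for every t ≥ 0. Along this ray z = p + 7q changes by 1 per unit t, so z → +∞.

Unbounded — the objective can increase without bound over the feasible region.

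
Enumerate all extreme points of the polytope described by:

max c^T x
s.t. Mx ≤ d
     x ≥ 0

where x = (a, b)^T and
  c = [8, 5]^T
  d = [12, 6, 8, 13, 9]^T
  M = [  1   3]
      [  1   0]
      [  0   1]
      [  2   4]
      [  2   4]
Each vertex is the intersection of two constraint boundaries that also satisfies all remaining constraints:
  a = 0 and b = 0 → (0, 0)
  2a + 4b = 9 and b = 0 → (4.5, 0)
  2a + 4b = 9 and a = 0 → (0, 2.25)

Vertices: (0, 0), (4.5, 0), (0, 2.25)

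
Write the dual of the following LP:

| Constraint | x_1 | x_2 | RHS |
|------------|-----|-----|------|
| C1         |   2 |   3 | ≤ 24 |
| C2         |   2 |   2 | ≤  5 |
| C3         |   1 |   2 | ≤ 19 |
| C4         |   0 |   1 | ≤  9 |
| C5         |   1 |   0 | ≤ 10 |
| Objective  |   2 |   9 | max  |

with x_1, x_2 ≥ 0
Minimize: z = 24y1 + 5y2 + 19y3 + 9y4 + 10y5

Subject to:
  C1: -2y1 - 2y2 - y3 - y5 ≤ -2
  C2: -3y1 - 2y2 - 2y3 - y4 ≤ -9
  y1, y2, y3, y4, y5 ≥ 0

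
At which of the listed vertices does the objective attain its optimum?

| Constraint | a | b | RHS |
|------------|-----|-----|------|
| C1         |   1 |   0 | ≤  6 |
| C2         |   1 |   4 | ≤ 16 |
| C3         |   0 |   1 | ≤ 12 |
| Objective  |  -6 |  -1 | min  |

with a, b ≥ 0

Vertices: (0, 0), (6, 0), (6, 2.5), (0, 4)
(6, 2.5) with z = -38.5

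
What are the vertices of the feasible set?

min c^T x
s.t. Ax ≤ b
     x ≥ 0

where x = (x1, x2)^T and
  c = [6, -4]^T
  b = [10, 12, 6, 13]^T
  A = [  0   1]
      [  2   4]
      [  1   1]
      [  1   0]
Each vertex is the intersection of two constraint boundaries that also satisfies all remaining constraints:
  x1 = 0 and x2 = 0 → (0, 0)
  2x1 + 4x2 = 12 and x1 + x2 = 6 → (6, 0)
  2x1 + 4x2 = 12 and x1 = 0 → (0, 3)

Vertices: (0, 0), (6, 0), (0, 3)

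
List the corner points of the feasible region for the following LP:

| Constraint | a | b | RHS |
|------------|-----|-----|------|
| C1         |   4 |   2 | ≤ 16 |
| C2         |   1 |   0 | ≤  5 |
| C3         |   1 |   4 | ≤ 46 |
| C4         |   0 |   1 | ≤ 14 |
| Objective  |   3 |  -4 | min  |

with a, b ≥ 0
Each vertex is the intersection of two constraint boundaries that also satisfies all remaining constraints:
  a = 0 and b = 0 → (0, 0)
  4a + 2b = 16 and b = 0 → (4, 0)
  4a + 2b = 16 and a = 0 → (0, 8)

Vertices: (0, 0), (4, 0), (0, 8)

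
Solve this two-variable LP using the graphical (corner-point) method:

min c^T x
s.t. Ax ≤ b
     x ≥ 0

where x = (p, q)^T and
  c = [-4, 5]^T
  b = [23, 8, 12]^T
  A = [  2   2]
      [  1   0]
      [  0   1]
Each vertex is the intersection of two constraint boundaries that also satisfies all remaining constraints:
  p = 0 and q = 0 → (0, 0)
  p = 8 and q = 0 → (8, 0)
  2p + 2q = 23 and p = 8 → (8, 3.5)
  2p + 2q = 23 and p = 0 → (0, 11.5)

Evaluating z = -4p + 5q at each vertex:
  (0, 0): z = 0
  (8, 0): z = -32
  (8, 3.5): z = -14.5
  (0, 11.5): z = 57.5

The minimum is at (8, 0) with z = -32.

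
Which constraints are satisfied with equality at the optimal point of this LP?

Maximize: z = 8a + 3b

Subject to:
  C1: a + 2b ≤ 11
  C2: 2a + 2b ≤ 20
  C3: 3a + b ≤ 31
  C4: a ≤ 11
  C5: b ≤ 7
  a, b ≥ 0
Optimal: a = 10, b = 0
Binding: C2, b ≥ 0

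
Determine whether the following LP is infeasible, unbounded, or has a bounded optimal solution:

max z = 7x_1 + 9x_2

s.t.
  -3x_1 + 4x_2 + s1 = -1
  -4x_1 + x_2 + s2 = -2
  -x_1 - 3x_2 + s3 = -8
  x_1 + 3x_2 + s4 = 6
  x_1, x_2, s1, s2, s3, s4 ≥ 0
The row x_1 + 3x_2 + s4 = 6 with s4 ≥ 0 requires x_1 + 3x_2 ≤ 6, while the row -x_1 - 3x_2 + s3 = -8 with s3 ≥ 0 is equivalent to x_1 + 3x_2 ≥ 8. Together they would need 8 ≤ x_1 + 3x_2 ≤ 6, which is impossible since 8 > 6. No point satisfies all constraints.

Infeasible — the constraint set is empty.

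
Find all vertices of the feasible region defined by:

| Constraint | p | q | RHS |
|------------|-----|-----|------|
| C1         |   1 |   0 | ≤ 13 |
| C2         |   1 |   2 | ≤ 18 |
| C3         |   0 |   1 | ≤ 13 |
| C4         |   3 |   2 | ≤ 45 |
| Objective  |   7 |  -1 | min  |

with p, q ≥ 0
Each vertex is the intersection of two constraint boundaries that also satisfies all remaining constraints:
  p = 0 and q = 0 → (0, 0)
  p = 13 and q = 0 → (13, 0)
  p = 13 and p + 2q = 18 → (13, 2.5)
  p + 2q = 18 and p = 0 → (0, 9)

Vertices: (0, 0), (13, 0), (13, 2.5), (0, 9)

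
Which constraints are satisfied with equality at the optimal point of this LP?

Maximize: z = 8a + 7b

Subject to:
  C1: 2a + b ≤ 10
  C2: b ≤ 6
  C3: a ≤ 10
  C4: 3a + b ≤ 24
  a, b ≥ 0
Optimal: a = 2, b = 6
Slack at optimum:
  C1: slack = 0 (binding)
  C2: slack = 0 (binding)
  C3: slack = 8
  C4: slack = 12
  a ≥ 0: a = 2
  b ≥ 0: b = 6
Binding constraints: C1, C2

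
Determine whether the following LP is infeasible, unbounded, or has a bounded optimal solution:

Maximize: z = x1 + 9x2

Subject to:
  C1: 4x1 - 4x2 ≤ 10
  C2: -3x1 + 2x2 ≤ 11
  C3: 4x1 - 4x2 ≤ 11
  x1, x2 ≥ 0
Feasible point: (0, 0) satisfies every constraint, so the LP is feasible.
Direction d = (1, 1): for each constraint row a, a·d ≤ 0 —
  (4)(1) + (-4)(1) = 0 ≤ 0
  (-3)(1) + (2)(1) = -1 ≤ 0
  (4)(1) + (-4)(1) = 0 ≤ 0
and d ≥ 0, so (0, 0) + t·d stays feasible for every t ≥ 0. Along this ray z = x1 + 9x2 changes by 10 per unit t, so z → +∞.

Unbounded — the objective can increase without bound over the feasible region.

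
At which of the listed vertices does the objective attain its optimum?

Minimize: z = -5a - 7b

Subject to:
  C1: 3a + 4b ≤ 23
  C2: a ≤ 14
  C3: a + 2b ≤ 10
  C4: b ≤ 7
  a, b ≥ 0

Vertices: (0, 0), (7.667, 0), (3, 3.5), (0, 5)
Evaluating z = -5a - 7b at each vertex:
  (0, 0): z = 0
  (7.667, 0): z = -38.33
  (3, 3.5): z = -39.5
  (0, 5): z = -35

The smallest value is z = -39.5, attained at (3, 3.5).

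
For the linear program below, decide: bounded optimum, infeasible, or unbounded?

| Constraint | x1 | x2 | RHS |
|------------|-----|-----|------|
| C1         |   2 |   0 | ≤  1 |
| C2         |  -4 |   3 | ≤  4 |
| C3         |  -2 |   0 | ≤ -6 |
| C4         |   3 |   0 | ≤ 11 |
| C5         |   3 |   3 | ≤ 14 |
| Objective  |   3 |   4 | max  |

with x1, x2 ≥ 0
C1 requires 2x1 ≤ 1, while C3 (-2x1 ≤ -6) is equivalent to 2x1 ≥ 6. Together they would need 6 ≤ 2x1 ≤ 1, which is impossible since 6 > 1. No point satisfies all constraints.

Infeasible — the constraint set is empty.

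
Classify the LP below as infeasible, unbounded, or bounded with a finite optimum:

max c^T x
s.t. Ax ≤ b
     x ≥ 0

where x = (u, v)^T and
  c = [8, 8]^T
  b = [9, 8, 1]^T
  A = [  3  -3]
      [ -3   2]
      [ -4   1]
Feasible point: (0, 0) satisfies every constraint, so the LP is feasible.
Direction d = (1, 1): for each constraint row a, a·d ≤ 0 —
  (3)(1) + (-3)(1) = 0 ≤ 0
  (-3)(1) + (2)(1) = -1 ≤ 0
  (-4)(1) + (1)(1) = -3 ≤ 0
and d ≥ 0, so (0, 0) + t·d stays feasible for every t ≥ 0. Along this ray z = 8u + 8v changes by 16 per unit t, so z → +∞.

Unbounded: there is a feasible ray along which z → +∞.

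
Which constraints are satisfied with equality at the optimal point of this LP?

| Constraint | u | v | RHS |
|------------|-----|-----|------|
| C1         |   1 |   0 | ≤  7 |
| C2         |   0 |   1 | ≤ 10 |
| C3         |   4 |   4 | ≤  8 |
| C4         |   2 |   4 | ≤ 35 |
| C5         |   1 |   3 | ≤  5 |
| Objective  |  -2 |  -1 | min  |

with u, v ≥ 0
Optimal: u = 2, v = 0
Slack at optimum:
  C1: slack = 5
  C2: slack = 10
  C3: slack = 0 (binding)
  C4: slack = 31
  C5: slack = 3
  u ≥ 0: u = 2
  v ≥ 0: v = 0 (binding)
Binding constraints: C3, v ≥ 0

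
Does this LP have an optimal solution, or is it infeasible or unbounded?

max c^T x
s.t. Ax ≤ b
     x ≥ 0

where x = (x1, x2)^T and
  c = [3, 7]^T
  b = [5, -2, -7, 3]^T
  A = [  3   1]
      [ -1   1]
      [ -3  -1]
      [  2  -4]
One constraint requires 3x1 + x2 ≤ 5, while the constraint -3x1 - x2 ≤ -7 is equivalent to 3x1 + x2 ≥ 7. Together they would need 7 ≤ 3x1 + x2 ≤ 5, which is impossible since 7 > 5. No point satisfies all constraints.

Infeasible: no point satisfies all constraints simultaneously.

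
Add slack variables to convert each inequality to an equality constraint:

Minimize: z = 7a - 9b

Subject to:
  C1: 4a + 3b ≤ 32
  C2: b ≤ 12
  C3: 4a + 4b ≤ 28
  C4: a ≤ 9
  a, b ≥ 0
min z = 7a - 9b

s.t.
  4a + 3b + s1 = 32
  b + s2 = 12
  4a + 4b + s3 = 28
  a + s4 = 9
  a, b, s1, s2, s3, s4 ≥ 0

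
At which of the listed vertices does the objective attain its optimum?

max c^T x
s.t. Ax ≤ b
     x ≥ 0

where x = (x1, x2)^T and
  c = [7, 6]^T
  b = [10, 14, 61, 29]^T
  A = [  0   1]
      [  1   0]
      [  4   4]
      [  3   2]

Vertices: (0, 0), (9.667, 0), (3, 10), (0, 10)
Evaluating z = 7x1 + 6x2 at each vertex:
  (0, 0): z = 0
  (9.667, 0): z = 67.67
  (3, 10): z = 81
  (0, 10): z = 60

The largest value is z = 81, attained at (3, 10).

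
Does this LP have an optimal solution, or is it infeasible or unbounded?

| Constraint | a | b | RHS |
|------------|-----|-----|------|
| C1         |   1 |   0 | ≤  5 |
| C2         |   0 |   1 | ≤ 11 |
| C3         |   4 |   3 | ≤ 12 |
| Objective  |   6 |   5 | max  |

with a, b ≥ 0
The point (0, 4) satisfies every constraint, so the LP is feasible; the constraints give a ≤ 5 and b ≤ 11, which with a, b ≥ 0 keep the feasible region inside a bounded box. A feasible, bounded LP attains a finite optimum at a vertex.

Evaluating z = 6a + 5b at each vertex:
  (0, 0): z = 0
  (3, 0): z = 18
  (0, 4): z = 20

Feasible with finite optimum z* = 20 at (0, 4).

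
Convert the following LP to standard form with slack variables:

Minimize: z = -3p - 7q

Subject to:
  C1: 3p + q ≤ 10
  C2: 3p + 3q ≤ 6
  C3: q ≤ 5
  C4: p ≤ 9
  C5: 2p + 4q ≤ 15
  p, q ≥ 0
min z = -3p - 7q

s.t.
  3p + q + s1 = 10
  3p + 3q + s2 = 6
  q + s3 = 5
  p + s4 = 9
  2p + 4q + s5 = 15
  p, q, s1, s2, s3, s4, s5 ≥ 0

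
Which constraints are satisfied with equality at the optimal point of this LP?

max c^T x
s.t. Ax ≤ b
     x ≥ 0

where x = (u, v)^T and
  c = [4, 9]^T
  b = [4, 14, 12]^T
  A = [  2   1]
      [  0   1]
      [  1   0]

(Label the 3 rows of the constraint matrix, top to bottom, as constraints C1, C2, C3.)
Optimal: u = 0, v = 4
Slack at optimum:
  C1: slack = 0 (binding)
  C2: slack = 10
  C3: slack = 12
  u ≥ 0: u = 0 (binding)
  v ≥ 0: v = 4
Binding constraints: C1, u ≥ 0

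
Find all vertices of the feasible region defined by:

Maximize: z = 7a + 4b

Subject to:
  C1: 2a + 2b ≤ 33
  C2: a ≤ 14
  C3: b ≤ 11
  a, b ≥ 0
Each vertex is the intersection of two constraint boundaries that also satisfies all remaining constraints:
  a = 0 and b = 0 → (0, 0)
  a = 14 and b = 0 → (14, 0)
  2a + 2b = 33 and a = 14 → (14, 2.5)
  2a + 2b = 33 and b = 11 → (5.5, 11)
  b = 11 and a = 0 → (0, 11)

Vertices: (0, 0), (14, 0), (14, 2.5), (5.5, 11), (0, 11)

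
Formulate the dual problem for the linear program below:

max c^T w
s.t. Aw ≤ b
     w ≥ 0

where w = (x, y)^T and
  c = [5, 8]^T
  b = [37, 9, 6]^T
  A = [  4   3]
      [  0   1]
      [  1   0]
Minimize: z = 37y1 + 9y2 + 6y3

Subject to:
  C1: -4y1 - y3 ≤ -5
  C2: -3y1 - y2 ≤ -8
  y1, y2, y3 ≥ 0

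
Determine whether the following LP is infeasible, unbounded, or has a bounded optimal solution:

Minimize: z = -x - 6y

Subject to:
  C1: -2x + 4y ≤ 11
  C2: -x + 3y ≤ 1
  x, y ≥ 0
Feasible point: (0, 0) satisfies every constraint, so the LP is feasible.
Direction d = (1, 0): for each constraint row a, a·d ≤ 0 —
  (-2)(1) + (4)(0) = -2 ≤ 0
  (-1)(1) + (3)(0) = -1 ≤ 0
and d ≥ 0, so (0, 0) + t·d stays feasible for every t ≥ 0. Along this ray z = -x - 6y changes by -1 per unit t, so z → −∞.

The LP is unbounded; z can be made arbitrarily small.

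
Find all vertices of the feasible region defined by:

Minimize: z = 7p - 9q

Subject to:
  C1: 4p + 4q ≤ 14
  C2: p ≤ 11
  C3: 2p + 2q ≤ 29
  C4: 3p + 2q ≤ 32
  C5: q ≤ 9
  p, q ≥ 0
Each vertex is the intersection of two constraint boundaries that also satisfies all remaining constraints:
  p = 0 and q = 0 → (0, 0)
  4p + 4q = 14 and q = 0 → (3.5, 0)
  4p + 4q = 14 and p = 0 → (0, 3.5)

Vertices: (0, 0), (3.5, 0), (0, 3.5)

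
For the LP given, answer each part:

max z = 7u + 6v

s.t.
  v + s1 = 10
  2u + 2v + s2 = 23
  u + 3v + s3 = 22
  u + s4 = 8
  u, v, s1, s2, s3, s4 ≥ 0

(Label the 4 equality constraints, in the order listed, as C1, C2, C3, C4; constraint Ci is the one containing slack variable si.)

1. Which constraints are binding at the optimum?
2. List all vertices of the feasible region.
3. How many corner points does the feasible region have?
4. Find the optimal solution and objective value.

1. C2, C4
2. (0, 0), (8, 0), (8, 3.5), (6.25, 5.25), (0, 7.333)
3. 5
4. u = 8, v = 3.5, z = 77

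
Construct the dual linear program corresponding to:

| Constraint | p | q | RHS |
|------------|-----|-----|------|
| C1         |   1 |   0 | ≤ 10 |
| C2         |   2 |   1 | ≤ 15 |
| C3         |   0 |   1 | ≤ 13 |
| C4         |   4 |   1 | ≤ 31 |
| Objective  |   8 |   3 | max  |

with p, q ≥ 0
Minimize: z = 10y1 + 15y2 + 13y3 + 31y4

Subject to:
  C1: -y1 - 2y2 - 4y4 ≤ -8
  C2: -y2 - y3 - y4 ≤ -3
  y1, y2, y3, y4 ≥ 0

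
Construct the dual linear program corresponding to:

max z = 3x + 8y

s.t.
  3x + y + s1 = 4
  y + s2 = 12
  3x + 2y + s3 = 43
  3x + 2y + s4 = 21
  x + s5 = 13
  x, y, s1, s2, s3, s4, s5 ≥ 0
Minimize: z = 4y1 + 12y2 + 43y3 + 21y4 + 13y5

Subject to:
  C1: -3y1 - 3y3 - 3y4 - y5 ≤ -3
  C2: -y1 - y2 - 2y3 - 2y4 ≤ -8
  y1, y2, y3, y4, y5 ≥ 0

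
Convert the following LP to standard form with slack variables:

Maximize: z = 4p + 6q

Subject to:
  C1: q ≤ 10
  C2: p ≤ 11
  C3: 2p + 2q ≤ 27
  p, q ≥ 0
max z = 4p + 6q

s.t.
  q + s1 = 10
  p + s2 = 11
  2p + 2q + s3 = 27
  p, q, s1, s2, s3 ≥ 0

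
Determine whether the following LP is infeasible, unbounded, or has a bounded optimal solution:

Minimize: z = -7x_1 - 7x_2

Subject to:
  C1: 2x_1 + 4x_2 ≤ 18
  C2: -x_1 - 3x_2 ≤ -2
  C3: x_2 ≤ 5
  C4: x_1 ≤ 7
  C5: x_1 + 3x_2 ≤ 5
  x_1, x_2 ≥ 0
The point (5, 0) satisfies every constraint, so the LP is feasible; the constraints give x_1 ≤ 7 and x_2 ≤ 5, which with x_1, x_2 ≥ 0 keep the feasible region inside a bounded box. A feasible, bounded LP attains a finite optimum at a vertex.

Bounded optimum: z* = -35 at (5, 0).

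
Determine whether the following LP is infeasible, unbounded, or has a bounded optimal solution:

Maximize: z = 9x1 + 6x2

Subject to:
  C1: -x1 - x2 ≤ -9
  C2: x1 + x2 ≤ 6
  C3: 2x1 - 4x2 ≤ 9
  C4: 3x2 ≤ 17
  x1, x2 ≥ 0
C2 requires x1 + x2 ≤ 6, while C1 (-x1 - x2 ≤ -9) is equivalent to x1 + x2 ≥ 9. Together they would need 9 ≤ x1 + x2 ≤ 6, which is impossible since 9 > 6. No point satisfies all constraints.

The feasible region is empty; the LP is infeasible.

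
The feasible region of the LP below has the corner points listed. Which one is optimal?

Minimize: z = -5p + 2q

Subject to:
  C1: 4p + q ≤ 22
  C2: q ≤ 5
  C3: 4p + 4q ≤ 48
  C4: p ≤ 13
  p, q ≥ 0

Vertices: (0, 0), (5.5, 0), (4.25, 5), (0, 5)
Evaluating z = -5p + 2q at each vertex:
  (0, 0): z = 0
  (5.5, 0): z = -27.5
  (4.25, 5): z = -11.25
  (0, 5): z = 10

The smallest value is z = -27.5, attained at (5.5, 0).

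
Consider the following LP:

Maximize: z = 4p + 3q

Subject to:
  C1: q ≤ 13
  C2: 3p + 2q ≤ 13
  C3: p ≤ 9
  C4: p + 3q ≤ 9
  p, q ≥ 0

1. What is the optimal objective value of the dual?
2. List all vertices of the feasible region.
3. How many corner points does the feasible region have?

1. 18 (by strong duality, equal to the primal optimum)
2. (0, 0), (4.333, 0), (3, 2), (0, 3)
3. 4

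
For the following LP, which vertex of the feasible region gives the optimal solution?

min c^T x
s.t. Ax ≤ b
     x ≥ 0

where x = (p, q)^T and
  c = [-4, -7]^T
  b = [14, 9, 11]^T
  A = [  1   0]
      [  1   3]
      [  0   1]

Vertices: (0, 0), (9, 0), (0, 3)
(9, 0) with z = -36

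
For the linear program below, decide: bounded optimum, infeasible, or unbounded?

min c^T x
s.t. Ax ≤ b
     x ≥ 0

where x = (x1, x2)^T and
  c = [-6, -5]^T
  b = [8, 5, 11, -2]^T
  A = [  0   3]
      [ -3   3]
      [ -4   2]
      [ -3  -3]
Feasible point: (0, 1) satisfies every constraint, so the LP is feasible.
Direction d = (1, 0): for each constraint row a, a·d ≤ 0 —
  (0)(1) + (3)(0) = 0 ≤ 0
  (-3)(1) + (3)(0) = -3 ≤ 0
  (-4)(1) + (2)(0) = -4 ≤ 0
  (-3)(1) + (-3)(0) = -3 ≤ 0
and d ≥ 0, so (0, 1) + t·d stays feasible for every t ≥ 0. Along this ray z = -6x1 - 5x2 changes by -6 per unit t, so z → −∞.

Unbounded — the objective can decrease without bound over the feasible region.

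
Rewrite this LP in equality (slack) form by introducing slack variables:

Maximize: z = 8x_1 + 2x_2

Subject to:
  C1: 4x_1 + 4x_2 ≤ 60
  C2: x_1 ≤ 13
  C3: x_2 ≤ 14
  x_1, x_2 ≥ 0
max z = 8x_1 + 2x_2

s.t.
  4x_1 + 4x_2 + s1 = 60
  x_1 + s2 = 13
  x_2 + s3 = 14
  x_1, x_2, s1, s2, s3 ≥ 0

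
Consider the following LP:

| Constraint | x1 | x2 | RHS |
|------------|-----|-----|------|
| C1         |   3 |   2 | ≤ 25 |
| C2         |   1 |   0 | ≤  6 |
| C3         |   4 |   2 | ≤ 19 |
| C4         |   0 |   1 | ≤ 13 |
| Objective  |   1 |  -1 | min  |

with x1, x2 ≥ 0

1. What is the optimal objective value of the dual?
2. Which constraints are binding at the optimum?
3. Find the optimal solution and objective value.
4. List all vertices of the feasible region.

1. -9.5 (by strong duality, equal to the primal optimum)
2. C3, x1 ≥ 0
3. x1 = 0, x2 = 9.5, z = -9.5
4. (0, 0), (4.75, 0), (0, 9.5)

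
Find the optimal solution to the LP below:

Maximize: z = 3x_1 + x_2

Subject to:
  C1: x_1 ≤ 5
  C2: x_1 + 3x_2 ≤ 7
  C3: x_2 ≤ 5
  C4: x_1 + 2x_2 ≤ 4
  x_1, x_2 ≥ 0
Each vertex is the intersection of two constraint boundaries that also satisfies all remaining constraints:
  x_1 = 0 and x_2 = 0 → (0, 0)
  x_1 + 2x_2 = 4 and x_2 = 0 → (4, 0)
  x_1 + 2x_2 = 4 and x_1 = 0 → (0, 2)

Evaluating z = 3x_1 + x_2 at each vertex:
  (0, 0): z = 0
  (4, 0): z = 12
  (0, 2): z = 2

The maximum is at (4, 0) with z = 12.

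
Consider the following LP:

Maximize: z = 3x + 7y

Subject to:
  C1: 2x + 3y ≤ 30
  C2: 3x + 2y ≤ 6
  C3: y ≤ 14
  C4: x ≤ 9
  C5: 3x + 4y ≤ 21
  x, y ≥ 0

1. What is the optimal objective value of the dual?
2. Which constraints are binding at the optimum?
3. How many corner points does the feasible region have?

1. 21 (by strong duality, equal to the primal optimum)
2. C2, x ≥ 0
3. 3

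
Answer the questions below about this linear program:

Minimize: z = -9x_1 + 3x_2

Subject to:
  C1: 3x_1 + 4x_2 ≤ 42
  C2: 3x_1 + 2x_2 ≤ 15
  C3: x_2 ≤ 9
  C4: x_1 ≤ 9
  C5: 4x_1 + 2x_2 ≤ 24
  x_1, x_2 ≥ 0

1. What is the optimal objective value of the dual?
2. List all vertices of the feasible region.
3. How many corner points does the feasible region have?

1. -45 (by strong duality, equal to the primal optimum)
2. (0, 0), (5, 0), (0, 7.5)
3. 3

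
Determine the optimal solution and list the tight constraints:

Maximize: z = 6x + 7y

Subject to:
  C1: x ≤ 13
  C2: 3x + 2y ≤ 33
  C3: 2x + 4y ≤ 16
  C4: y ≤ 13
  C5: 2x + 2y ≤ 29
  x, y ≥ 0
Optimal: x = 8, y = 0
Slack at optimum:
  C1: slack = 5
  C2: slack = 9
  C3: slack = 0 (binding)
  C4: slack = 13
  C5: slack = 13
  x ≥ 0: x = 8
  y ≥ 0: y = 0 (binding)
Binding constraints: C3, y ≥ 0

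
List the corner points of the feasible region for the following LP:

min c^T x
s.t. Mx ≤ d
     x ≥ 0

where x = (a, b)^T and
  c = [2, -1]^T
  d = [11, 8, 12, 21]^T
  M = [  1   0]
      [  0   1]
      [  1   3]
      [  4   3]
Each vertex is the intersection of two constraint boundaries that also satisfies all remaining constraints:
  a = 0 and b = 0 → (0, 0)
  4a + 3b = 21 and b = 0 → (5.25, 0)
  a + 3b = 12 and 4a + 3b = 21 → (3, 3)
  a + 3b = 12 and a = 0 → (0, 4)

Vertices: (0, 0), (5.25, 0), (3, 3), (0, 4)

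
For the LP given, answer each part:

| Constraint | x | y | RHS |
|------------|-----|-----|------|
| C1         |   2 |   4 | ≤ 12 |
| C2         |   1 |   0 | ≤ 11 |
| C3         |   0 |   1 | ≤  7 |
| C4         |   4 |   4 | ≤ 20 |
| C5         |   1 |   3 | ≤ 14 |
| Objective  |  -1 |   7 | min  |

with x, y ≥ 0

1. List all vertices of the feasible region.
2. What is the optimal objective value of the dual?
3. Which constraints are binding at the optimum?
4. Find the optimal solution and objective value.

1. (0, 0), (5, 0), (4, 1), (0, 3)
2. -5 (by strong duality, equal to the primal optimum)
3. C4, y ≥ 0
4. x = 5, y = 0, z = -5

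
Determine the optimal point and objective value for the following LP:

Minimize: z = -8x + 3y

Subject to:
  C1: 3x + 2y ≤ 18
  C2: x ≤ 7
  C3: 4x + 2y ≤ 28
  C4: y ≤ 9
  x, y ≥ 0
x = 6, y = 0, z = -48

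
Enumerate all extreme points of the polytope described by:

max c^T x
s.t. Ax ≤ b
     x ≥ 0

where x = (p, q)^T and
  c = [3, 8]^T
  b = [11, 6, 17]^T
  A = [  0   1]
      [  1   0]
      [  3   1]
Each vertex is the intersection of two constraint boundaries that also satisfies all remaining constraints:
  p = 0 and q = 0 → (0, 0)
  3p + q = 17 and q = 0 → (5.667, 0)
  q = 11 and 3p + q = 17 → (2, 11)
  q = 11 and p = 0 → (0, 11)

Vertices: (0, 0), (5.667, 0), (2, 11), (0, 11)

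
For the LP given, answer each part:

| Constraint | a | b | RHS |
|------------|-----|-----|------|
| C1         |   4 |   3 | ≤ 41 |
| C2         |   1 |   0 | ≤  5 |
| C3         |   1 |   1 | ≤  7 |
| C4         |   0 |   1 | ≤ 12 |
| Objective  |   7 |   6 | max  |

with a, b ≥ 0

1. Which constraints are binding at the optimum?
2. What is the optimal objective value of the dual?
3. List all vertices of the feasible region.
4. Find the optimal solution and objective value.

1. C2, C3
2. 47 (by strong duality, equal to the primal optimum)
3. (0, 0), (5, 0), (5, 2), (0, 7)
4. a = 5, b = 2, z = 47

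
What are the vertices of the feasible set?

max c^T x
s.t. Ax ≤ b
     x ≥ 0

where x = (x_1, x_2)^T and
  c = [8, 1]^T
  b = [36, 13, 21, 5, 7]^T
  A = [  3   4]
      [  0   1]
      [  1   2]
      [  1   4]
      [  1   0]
Each vertex is the intersection of two constraint boundaries that also satisfies all remaining constraints:
  x_1 = 0 and x_2 = 0 → (0, 0)
  x_1 + 4x_2 = 5 and x_2 = 0 → (5, 0)
  x_1 + 4x_2 = 5 and x_1 = 0 → (0, 1.25)

Vertices: (0, 0), (5, 0), (0, 1.25)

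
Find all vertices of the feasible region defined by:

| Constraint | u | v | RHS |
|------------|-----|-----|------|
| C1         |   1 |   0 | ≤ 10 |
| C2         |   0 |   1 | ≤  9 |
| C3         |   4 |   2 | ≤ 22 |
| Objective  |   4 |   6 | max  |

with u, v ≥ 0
Each vertex is the intersection of two constraint boundaries that also satisfies all remaining constraints:
  u = 0 and v = 0 → (0, 0)
  4u + 2v = 22 and v = 0 → (5.5, 0)
  v = 9 and 4u + 2v = 22 → (1, 9)
  v = 9 and u = 0 → (0, 9)

Vertices: (0, 0), (5.5, 0), (1, 9), (0, 9)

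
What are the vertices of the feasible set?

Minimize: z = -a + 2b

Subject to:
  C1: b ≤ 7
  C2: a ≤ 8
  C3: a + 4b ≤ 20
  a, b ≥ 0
Each vertex is the intersection of two constraint boundaries that also satisfies all remaining constraints:
  a = 0 and b = 0 → (0, 0)
  a = 8 and b = 0 → (8, 0)
  a = 8 and a + 4b = 20 → (8, 3)
  a + 4b = 20 and a = 0 → (0, 5)

Vertices: (0, 0), (8, 0), (8, 3), (0, 5)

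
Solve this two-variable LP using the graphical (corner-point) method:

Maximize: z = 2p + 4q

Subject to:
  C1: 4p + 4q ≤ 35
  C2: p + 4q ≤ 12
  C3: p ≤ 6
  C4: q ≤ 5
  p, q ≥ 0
Each vertex is the intersection of two constraint boundaries that also satisfies all remaining constraints:
  p = 0 and q = 0 → (0, 0)
  p = 6 and q = 0 → (6, 0)
  p + 4q = 12 and p = 6 → (6, 1.5)
  p + 4q = 12 and p = 0 → (0, 3)

Evaluating z = 2p + 4q at each vertex:
  (0, 0): z = 0
  (6, 0): z = 12
  (6, 1.5): z = 18
  (0, 3): z = 12

The maximum is at (6, 1.5) with z = 18.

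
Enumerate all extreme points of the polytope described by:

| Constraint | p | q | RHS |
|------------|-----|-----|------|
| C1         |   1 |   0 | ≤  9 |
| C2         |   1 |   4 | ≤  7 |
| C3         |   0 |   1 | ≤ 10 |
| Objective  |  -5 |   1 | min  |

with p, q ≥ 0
Each vertex is the intersection of two constraint boundaries that also satisfies all remaining constraints:
  p = 0 and q = 0 → (0, 0)
  p + 4q = 7 and q = 0 → (7, 0)
  p + 4q = 7 and p = 0 → (0, 1.75)

Vertices: (0, 0), (7, 0), (0, 1.75)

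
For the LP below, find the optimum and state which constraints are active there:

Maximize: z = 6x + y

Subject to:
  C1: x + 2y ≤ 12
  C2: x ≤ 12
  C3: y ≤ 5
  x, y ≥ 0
Optimal: x = 12, y = 0
Binding: C1, C2, y ≥ 0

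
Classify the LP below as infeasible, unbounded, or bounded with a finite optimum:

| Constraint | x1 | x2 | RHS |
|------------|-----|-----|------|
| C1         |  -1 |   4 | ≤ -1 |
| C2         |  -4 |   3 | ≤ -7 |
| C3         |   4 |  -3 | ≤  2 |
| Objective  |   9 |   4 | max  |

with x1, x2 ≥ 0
C3 requires 4x1 - 3x2 ≤ 2, while C2 (-4x1 + 3x2 ≤ -7) is equivalent to 4x1 - 3x2 ≥ 7. Together they would need 7 ≤ 4x1 - 3x2 ≤ 2, which is impossible since 7 > 2. No point satisfies all constraints.

Infeasible: no point satisfies all constraints simultaneously.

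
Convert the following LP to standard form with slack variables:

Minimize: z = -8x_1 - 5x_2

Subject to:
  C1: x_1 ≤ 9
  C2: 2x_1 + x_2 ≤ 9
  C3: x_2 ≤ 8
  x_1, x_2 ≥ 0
min z = -8x_1 - 5x_2

s.t.
  x_1 + s1 = 9
  2x_1 + x_2 + s2 = 9
  x_2 + s3 = 8
  x_1, x_2, s1, s2, s3 ≥ 0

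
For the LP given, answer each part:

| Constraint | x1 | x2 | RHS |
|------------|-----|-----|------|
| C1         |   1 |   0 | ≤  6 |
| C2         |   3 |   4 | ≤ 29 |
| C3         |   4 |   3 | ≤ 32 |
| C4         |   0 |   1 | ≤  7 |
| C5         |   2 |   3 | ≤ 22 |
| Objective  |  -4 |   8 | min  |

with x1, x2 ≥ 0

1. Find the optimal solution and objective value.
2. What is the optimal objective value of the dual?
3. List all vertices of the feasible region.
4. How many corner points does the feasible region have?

1. x1 = 6, x2 = 0, z = -24
2. -24 (by strong duality, equal to the primal optimum)
3. (0, 0), (6, 0), (6, 2.667), (5.857, 2.857), (0.3333, 7), (0, 7)
4. 6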